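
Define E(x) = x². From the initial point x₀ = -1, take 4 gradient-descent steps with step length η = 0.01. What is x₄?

-0.92236816

E′(x) = 2x
x₁ = -1 − 0.01·(-2) = -0.98
x₂ = -0.98 − 0.01·(-1.96) = -0.9604
x₃ = -0.9604 − 0.01·(-1.9208) = -0.941192
x₄ = -0.941192 − 0.01·(-1.882384) = -0.92236816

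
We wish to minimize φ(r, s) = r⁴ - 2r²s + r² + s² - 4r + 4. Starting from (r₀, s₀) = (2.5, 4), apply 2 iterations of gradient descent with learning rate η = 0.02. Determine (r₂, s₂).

∇φ = (4r³ - 4rs + 2r - 4, -2r² + 2s)
(r₁, s₁) = (2.5, 4) − 0.02·(23.5, -4.5) = (2.03, 4.09)
(r₂, s₂) = (2.03, 4.09) − 0.02·(0.310908, -0.0618) = (2.02378184, 4.091236)

(2.02378184, 4.091236)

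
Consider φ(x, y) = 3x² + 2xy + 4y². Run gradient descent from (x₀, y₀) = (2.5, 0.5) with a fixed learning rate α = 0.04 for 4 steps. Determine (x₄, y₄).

∇φ = (6x + 2y, 2x + 8y)
Step 1: at (2.5, 0.5), ∇φ = (16, 9) → (2.5, 0.5) − 0.04·(16, 9) = (1.86, 0.14)
Step 2: at (1.86, 0.14), ∇φ = (11.44, 4.84) → (1.86, 0.14) − 0.04·(11.44, 4.84) = (1.4024, -0.0536)
Step 3: at (1.4024, -0.0536), ∇φ = (8.3072, 2.376) → (1.4024, -0.0536) − 0.04·(8.3072, 2.376) = (1.070112, -0.14864)
Step 4: at (1.070112, -0.14864), ∇φ = (6.123392, 0.951104) → (1.070112, -0.14864) − 0.04·(6.123392, 0.951104) = (0.82517632, -0.18668416)

(0.82517632, -0.18668416)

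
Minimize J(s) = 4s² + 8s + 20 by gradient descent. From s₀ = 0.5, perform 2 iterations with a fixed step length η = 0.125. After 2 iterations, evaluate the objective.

16

J′(s) = 8s + 8
Step 1: J′(0.5) = 12; s₁ = 0.5 − 0.125·12 = -1
Step 2: J′(-1) = 0; s₂ = -1 − 0.125·0 = -1
J(-1) = 16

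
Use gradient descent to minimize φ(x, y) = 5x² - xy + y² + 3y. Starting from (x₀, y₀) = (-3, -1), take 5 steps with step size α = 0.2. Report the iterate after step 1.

∇φ = (10x - y, -x + 2y + 3)
(x₁, y₁) = (-3, -1) − 0.2·(-29, 4) = (2.8, -1.8)

(2.8, -1.8)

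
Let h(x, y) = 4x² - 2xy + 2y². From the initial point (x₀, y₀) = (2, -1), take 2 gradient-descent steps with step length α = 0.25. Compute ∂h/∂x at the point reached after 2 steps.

∇h = (8x - 2y, -2x + 4y)
Step 1: at (2, -1), ∇h = (18, -8) → (2, -1) − 0.25·(18, -8) = (-2.5, 1)
Step 2: at (-2.5, 1), ∇h = (-22, 9) → (-2.5, 1) − 0.25·(-22, 9) = (3, -1.25)
∂h/∂x at (3, -1.25) = 26.5

26.5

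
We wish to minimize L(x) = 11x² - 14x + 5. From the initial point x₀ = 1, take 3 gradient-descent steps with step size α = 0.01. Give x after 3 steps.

0.808928

L′(x) = 22x - 14
x₁ = 1 − 0.01·8 = 0.92
x₂ = 0.92 − 0.01·6.24 = 0.8576
x₃ = 0.8576 − 0.01·4.8672 = 0.808928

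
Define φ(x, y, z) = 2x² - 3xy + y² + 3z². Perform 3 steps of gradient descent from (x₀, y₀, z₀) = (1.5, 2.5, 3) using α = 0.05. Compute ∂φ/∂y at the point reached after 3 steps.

∇φ = (4x - 3y, -3x + 2y, 6z)
(x₁, y₁, z₁) = (1.5, 2.5, 3) − 0.05·(-1.5, 0.5, 18) = (1.575, 2.475, 2.1)
(x₂, y₂, z₂) = (1.575, 2.475, 2.1) − 0.05·(-1.125, 0.225, 12.6) = (1.63125, 2.46375, 1.47)
(x₃, y₃, z₃) = (1.63125, 2.46375, 1.47) − 0.05·(-0.86625, 0.03375, 8.82) = (1.6745625, 2.4620625, 1.029)
∂φ/∂y at (1.6745625, 2.4620625, 1.029) = -0.0995625

-0.0995625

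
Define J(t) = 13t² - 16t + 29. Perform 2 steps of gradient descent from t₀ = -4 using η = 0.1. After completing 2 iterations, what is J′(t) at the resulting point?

J′(t) = 26t - 16
t₁ = -4 − 0.1·(-120) = 8
t₂ = 8 − 0.1·192 = -11.2
J′(t) at (-11.2) = -307.2

-307.2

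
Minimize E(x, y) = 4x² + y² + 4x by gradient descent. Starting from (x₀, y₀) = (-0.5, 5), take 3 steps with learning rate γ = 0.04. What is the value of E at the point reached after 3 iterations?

∇E = (8x + 4, 2y)
Step 1: at (-0.5, 5), ∇E = (0, 10) → (-0.5, 5) − 0.04·(0, 10) = (-0.5, 4.6)
Step 2: at (-0.5, 4.6), ∇E = (0, 9.2) → (-0.5, 4.6) − 0.04·(0, 9.2) = (-0.5, 4.232)
Step 3: at (-0.5, 4.232), ∇E = (0, 8.464) → (-0.5, 4.232) − 0.04·(0, 8.464) = (-0.5, 3.89344)
E(-0.5, 3.89344) = 14.1588750336

14.1588750336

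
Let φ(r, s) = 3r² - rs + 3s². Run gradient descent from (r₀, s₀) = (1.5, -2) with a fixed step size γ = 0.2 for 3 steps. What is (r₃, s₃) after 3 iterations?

(-0.112, 0.112)

∇φ = (6r - s, -r + 6s)
Step 1: at (1.5, -2), ∇φ = (11, -13.5) → (1.5, -2) − 0.2·(11, -13.5) = (-0.7, 0.7)
Step 2: at (-0.7, 0.7), ∇φ = (-4.9, 4.9) → (-0.7, 0.7) − 0.2·(-4.9, 4.9) = (0.28, -0.28)
Step 3: at (0.28, -0.28), ∇φ = (1.96, -1.96) → (0.28, -0.28) − 0.2·(1.96, -1.96) = (-0.112, 0.112)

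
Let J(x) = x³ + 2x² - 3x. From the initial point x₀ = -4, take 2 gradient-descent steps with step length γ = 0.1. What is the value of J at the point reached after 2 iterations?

-5241.119568867

J′(x) = 3x² + 4x - 3
x₁ = -4 − 0.1·29 = -6.9
x₂ = -6.9 − 0.1·112.23 = -18.123
J(-18.123) = -5241.119568867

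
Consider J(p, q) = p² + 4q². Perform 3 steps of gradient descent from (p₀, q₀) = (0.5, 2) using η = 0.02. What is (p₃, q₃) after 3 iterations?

∇J = (2p, 8q)
Step 1: at (0.5, 2), ∇J = (1, 16) → (0.5, 2) − 0.02·(1, 16) = (0.48, 1.68)
Step 2: at (0.48, 1.68), ∇J = (0.96, 13.44) → (0.48, 1.68) − 0.02·(0.96, 13.44) = (0.4608, 1.4112)
Step 3: at (0.4608, 1.4112), ∇J = (0.9216, 11.2896) → (0.4608, 1.4112) − 0.02·(0.9216, 11.2896) = (0.442368, 1.185408)

(0.442368, 1.185408)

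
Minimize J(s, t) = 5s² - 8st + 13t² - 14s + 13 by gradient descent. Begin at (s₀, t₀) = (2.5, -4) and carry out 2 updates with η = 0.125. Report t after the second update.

∇J = (10s - 8t - 14, -8s + 26t)
(s₁, t₁) = (2.5, -4) − 0.125·(43, -124) = (-2.875, 11.5)
(s₂, t₂) = (-2.875, 11.5) − 0.125·(-134.75, 322) = (13.96875, -28.75)
t = -28.75

-28.75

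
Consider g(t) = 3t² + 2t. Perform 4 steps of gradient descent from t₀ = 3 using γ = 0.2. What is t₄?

g′(t) = 6t + 2
Step 1: g′(3) = 20; t₁ = 3 − 0.2·20 = -1
Step 2: g′(-1) = -4; t₂ = -1 − 0.2·(-4) = -0.2
Step 3: g′(-0.2) = 0.8; t₃ = -0.2 − 0.2·0.8 = -0.36
Step 4: g′(-0.36) = -0.16; t₄ = -0.36 − 0.2·(-0.16) = -0.328

-0.328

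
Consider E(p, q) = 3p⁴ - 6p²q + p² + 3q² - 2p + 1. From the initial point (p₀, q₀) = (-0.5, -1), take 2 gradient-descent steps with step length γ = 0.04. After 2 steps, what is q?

∇E = (12p³ - 12pq + 2p - 2, -6p² + 6q)
(p₁, q₁) = (-0.5, -1) − 0.04·(-10.5, -7.5) = (-0.08, -0.7)
(p₂, q₂) = (-0.08, -0.7) − 0.04·(-2.838144, -4.2384) = (0.03352576, -0.530464)
q = -0.530464

-0.530464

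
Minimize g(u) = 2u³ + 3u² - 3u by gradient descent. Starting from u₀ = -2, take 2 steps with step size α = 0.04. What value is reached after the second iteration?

g′(u) = 6u² + 6u - 3
u₁ = -2 − 0.04·9 = -2.36
u₂ = -2.36 − 0.04·16.2576 = -3.010304

-3.010304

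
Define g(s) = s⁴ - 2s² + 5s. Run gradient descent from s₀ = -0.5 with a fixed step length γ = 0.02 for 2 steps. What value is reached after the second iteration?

g′(s) = 4s³ - 4s + 5
Step 1: g′(-0.5) = 6.5; s₁ = -0.5 − 0.02·6.5 = -0.63
Step 2: g′(-0.63) = 6.519812; s₂ = -0.63 − 0.02·6.519812 = -0.76039624

-0.76039624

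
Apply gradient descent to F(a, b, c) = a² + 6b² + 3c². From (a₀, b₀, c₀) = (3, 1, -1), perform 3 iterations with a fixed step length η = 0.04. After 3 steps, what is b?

0.140608

∇F = (2a, 12b, 6c)
(a₁, b₁, c₁) = (3, 1, -1) − 0.04·(6, 12, -6) = (2.76, 0.52, -0.76)
(a₂, b₂, c₂) = (2.76, 0.52, -0.76) − 0.04·(5.52, 6.24, -4.56) = (2.5392, 0.2704, -0.5776)
(a₃, b₃, c₃) = (2.5392, 0.2704, -0.5776) − 0.04·(5.0784, 3.2448, -3.4656) = (2.336064, 0.140608, -0.438976)
b = 0.140608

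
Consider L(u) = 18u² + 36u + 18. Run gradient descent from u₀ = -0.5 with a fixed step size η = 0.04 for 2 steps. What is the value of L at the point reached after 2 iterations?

L′(u) = 36u + 36
Step 1: L′(-0.5) = 18; u₁ = -0.5 − 0.04·18 = -1.22
Step 2: L′(-1.22) = -7.92; u₂ = -1.22 − 0.04·(-7.92) = -0.9032
L(-0.9032) = 0.16866432

0.16866432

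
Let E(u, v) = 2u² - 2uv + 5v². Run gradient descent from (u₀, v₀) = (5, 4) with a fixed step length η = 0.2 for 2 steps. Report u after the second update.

-0.28

∇E = (4u - 2v, -2u + 10v)
(u₁, v₁) = (5, 4) − 0.2·(12, 30) = (2.6, -2)
(u₂, v₂) = (2.6, -2) − 0.2·(14.4, -25.2) = (-0.28, 3.04)
u = -0.28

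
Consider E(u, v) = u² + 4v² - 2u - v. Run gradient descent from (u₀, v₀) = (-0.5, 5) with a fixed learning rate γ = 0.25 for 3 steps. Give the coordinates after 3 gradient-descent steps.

∇E = (2u - 2, 8v - 1)
(u₁, v₁) = (-0.5, 5) − 0.25·(-3, 39) = (0.25, -4.75)
(u₂, v₂) = (0.25, -4.75) − 0.25·(-1.5, -39) = (0.625, 5)
(u₃, v₃) = (0.625, 5) − 0.25·(-0.75, 39) = (0.8125, -4.75)

(0.8125, -4.75)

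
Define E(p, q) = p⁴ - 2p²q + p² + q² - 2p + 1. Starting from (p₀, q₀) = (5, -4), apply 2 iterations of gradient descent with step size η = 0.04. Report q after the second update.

25.893632

∇E = (4p³ - 4pq + 2p - 2, -2p² + 2q)
Step 1: at (5, -4), ∇E = (588, -58) → (5, -4) − 0.04·(588, -58) = (-18.52, -1.68)
Step 2: at (-18.52, -1.68), ∇E = (-25572.223232, -689.3408) → (-18.52, -1.68) − 0.04·(-25572.223232, -689.3408) = (1004.36892928, 25.893632)
q = 25.893632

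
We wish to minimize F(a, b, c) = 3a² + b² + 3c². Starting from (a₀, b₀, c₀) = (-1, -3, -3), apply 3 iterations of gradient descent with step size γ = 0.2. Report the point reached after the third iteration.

∇F = (6a, 2b, 6c)
Step 1: at (-1, -3, -3), ∇F = (-6, -6, -18) → (-1, -3, -3) − 0.2·(-6, -6, -18) = (0.2, -1.8, 0.6)
Step 2: at (0.2, -1.8, 0.6), ∇F = (1.2, -3.6, 3.6) → (0.2, -1.8, 0.6) − 0.2·(1.2, -3.6, 3.6) = (-0.04, -1.08, -0.12)
Step 3: at (-0.04, -1.08, -0.12), ∇F = (-0.24, -2.16, -0.72) → (-0.04, -1.08, -0.12) − 0.2·(-0.24, -2.16, -0.72) = (0.008, -0.648, 0.024)

(0.008, -0.648, 0.024)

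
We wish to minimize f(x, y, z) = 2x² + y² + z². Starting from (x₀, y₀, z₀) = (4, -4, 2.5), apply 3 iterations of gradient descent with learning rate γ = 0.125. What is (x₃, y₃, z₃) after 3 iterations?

(0.5, -1.6875, 1.0546875)

∇f = (4x, 2y, 2z)
Step 1: at (4, -4, 2.5), ∇f = (16, -8, 5) → (4, -4, 2.5) − 0.125·(16, -8, 5) = (2, -3, 1.875)
Step 2: at (2, -3, 1.875), ∇f = (8, -6, 3.75) → (2, -3, 1.875) − 0.125·(8, -6, 3.75) = (1, -2.25, 1.40625)
Step 3: at (1, -2.25, 1.40625), ∇f = (4, -4.5, 2.8125) → (1, -2.25, 1.40625) − 0.125·(4, -4.5, 2.8125) = (0.5, -1.6875, 1.0546875)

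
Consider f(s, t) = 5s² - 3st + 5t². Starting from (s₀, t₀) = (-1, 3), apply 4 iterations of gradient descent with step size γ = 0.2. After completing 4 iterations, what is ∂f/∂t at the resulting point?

∇f = (10s - 3t, -3s + 10t)
Step 1: at (-1, 3), ∇f = (-19, 33) → (-1, 3) − 0.2·(-19, 33) = (2.8, -3.6)
Step 2: at (2.8, -3.6), ∇f = (38.8, -44.4) → (2.8, -3.6) − 0.2·(38.8, -44.4) = (-4.96, 5.28)
Step 3: at (-4.96, 5.28), ∇f = (-65.44, 67.68) → (-4.96, 5.28) − 0.2·(-65.44, 67.68) = (8.128, -8.256)
Step 4: at (8.128, -8.256), ∇f = (106.048, -106.944) → (8.128, -8.256) − 0.2·(106.048, -106.944) = (-13.0816, 13.1328)
∂f/∂t at (-13.0816, 13.1328) = 170.5728

170.5728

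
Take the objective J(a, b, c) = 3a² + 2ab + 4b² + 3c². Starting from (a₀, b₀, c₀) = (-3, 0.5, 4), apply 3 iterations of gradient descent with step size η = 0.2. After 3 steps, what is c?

-0.032

∇J = (6a + 2b, 2a + 8b, 6c)
Step 1: at (-3, 0.5, 4), ∇J = (-17, -2, 24) → (-3, 0.5, 4) − 0.2·(-17, -2, 24) = (0.4, 0.9, -0.8)
Step 2: at (0.4, 0.9, -0.8), ∇J = (4.2, 8, -4.8) → (0.4, 0.9, -0.8) − 0.2·(4.2, 8, -4.8) = (-0.44, -0.7, 0.16)
Step 3: at (-0.44, -0.7, 0.16), ∇J = (-4.04, -6.48, 0.96) → (-0.44, -0.7, 0.16) − 0.2·(-4.04, -6.48, 0.96) = (0.368, 0.596, -0.032)
c = -0.032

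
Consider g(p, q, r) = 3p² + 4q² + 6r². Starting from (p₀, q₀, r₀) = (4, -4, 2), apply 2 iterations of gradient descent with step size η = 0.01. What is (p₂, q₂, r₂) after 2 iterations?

∇g = (6p, 8q, 12r)
Step 1: at (4, -4, 2), ∇g = (24, -32, 24) → (4, -4, 2) − 0.01·(24, -32, 24) = (3.76, -3.68, 1.76)
Step 2: at (3.76, -3.68, 1.76), ∇g = (22.56, -29.44, 21.12) → (3.76, -3.68, 1.76) − 0.01·(22.56, -29.44, 21.12) = (3.5344, -3.3856, 1.5488)

(3.5344, -3.3856, 1.5488)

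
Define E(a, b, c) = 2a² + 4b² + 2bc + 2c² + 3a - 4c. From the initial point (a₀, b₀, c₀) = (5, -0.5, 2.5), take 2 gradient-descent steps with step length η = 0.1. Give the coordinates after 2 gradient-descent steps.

∇E = (4a + 3, 8b + 2c, 2b + 4c - 4)
Step 1: at (5, -0.5, 2.5), ∇E = (23, 1, 5) → (5, -0.5, 2.5) − 0.1·(23, 1, 5) = (2.7, -0.6, 2)
Step 2: at (2.7, -0.6, 2), ∇E = (13.8, -0.8, 2.8) → (2.7, -0.6, 2) − 0.1·(13.8, -0.8, 2.8) = (1.32, -0.52, 1.72)

(1.32, -0.52, 1.72)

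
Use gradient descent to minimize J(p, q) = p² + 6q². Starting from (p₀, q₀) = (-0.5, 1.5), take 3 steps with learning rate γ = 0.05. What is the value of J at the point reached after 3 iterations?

∇J = (2p, 12q)
Step 1: at (-0.5, 1.5), ∇J = (-1, 18) → (-0.5, 1.5) − 0.05·(-1, 18) = (-0.45, 0.6)
Step 2: at (-0.45, 0.6), ∇J = (-0.9, 7.2) → (-0.45, 0.6) − 0.05·(-0.9, 7.2) = (-0.405, 0.24)
Step 3: at (-0.405, 0.24), ∇J = (-0.81, 2.88) → (-0.405, 0.24) − 0.05·(-0.81, 2.88) = (-0.3645, 0.096)
J(-0.3645, 0.096) = 0.18815625

0.18815625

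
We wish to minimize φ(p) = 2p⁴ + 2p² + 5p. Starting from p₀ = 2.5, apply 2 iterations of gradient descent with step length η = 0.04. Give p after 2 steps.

φ′(p) = 8p³ + 4p + 5
p₁ = 2.5 − 0.04·140 = -3.1
p₂ = -3.1 − 0.04·(-245.728) = 6.72912

6.72912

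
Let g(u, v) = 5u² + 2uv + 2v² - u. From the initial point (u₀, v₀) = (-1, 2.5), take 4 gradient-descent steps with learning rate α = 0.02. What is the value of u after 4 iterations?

-0.61344256

∇g = (10u + 2v - 1, 2u + 4v)
(u₁, v₁) = (-1, 2.5) − 0.02·(-6, 8) = (-0.88, 2.34)
(u₂, v₂) = (-0.88, 2.34) − 0.02·(-5.12, 7.6) = (-0.7776, 2.188)
(u₃, v₃) = (-0.7776, 2.188) − 0.02·(-4.4, 7.1968) = (-0.6896, 2.044064)
(u₄, v₄) = (-0.6896, 2.044064) − 0.02·(-3.807872, 6.797056) = (-0.61344256, 1.90812288)
u = -0.61344256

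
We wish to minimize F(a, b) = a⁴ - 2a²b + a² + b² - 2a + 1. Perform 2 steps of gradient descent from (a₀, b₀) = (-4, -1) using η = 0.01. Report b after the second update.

-0.618952

∇F = (4a³ - 4ab + 2a - 2, -2a² + 2b)
(a₁, b₁) = (-4, -1) − 0.01·(-282, -34) = (-1.18, -0.66)
(a₂, b₂) = (-1.18, -0.66) − 0.01·(-14.047328, -4.1048) = (-1.03952672, -0.618952)
b = -0.618952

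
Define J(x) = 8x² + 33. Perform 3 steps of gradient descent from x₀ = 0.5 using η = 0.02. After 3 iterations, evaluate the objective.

J′(x) = 16x
Step 1: J′(0.5) = 8; x₁ = 0.5 − 0.02·8 = 0.34
Step 2: J′(0.34) = 5.44; x₂ = 0.34 − 0.02·5.44 = 0.2312
Step 3: J′(0.2312) = 3.6992; x₃ = 0.2312 − 0.02·3.6992 = 0.157216
J(0.157216) = 33.197734965248

33.197734965248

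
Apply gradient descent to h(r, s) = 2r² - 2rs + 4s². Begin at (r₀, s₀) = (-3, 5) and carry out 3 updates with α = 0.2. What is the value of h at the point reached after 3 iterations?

∇h = (4r - 2s, -2r + 8s)
Step 1: at (-3, 5), ∇h = (-22, 46) → (-3, 5) − 0.2·(-22, 46) = (1.4, -4.2)
Step 2: at (1.4, -4.2), ∇h = (14, -36.4) → (1.4, -4.2) − 0.2·(14, -36.4) = (-1.4, 3.08)
Step 3: at (-1.4, 3.08), ∇h = (-11.76, 27.44) → (-1.4, 3.08) − 0.2·(-11.76, 27.44) = (0.952, -2.408)
h(0.952, -2.408) = 29.591296

29.591296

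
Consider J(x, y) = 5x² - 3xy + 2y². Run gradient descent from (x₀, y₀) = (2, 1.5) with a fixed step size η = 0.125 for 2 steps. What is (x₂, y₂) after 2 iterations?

∇J = (10x - 3y, -3x + 4y)
Step 1: at (2, 1.5), ∇J = (15.5, 0) → (2, 1.5) − 0.125·(15.5, 0) = (0.0625, 1.5)
Step 2: at (0.0625, 1.5), ∇J = (-3.875, 5.8125) → (0.0625, 1.5) − 0.125·(-3.875, 5.8125) = (0.546875, 0.7734375)

(0.546875, 0.7734375)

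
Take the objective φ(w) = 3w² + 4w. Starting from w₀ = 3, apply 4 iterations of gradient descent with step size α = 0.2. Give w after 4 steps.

φ′(w) = 6w + 4
Step 1: φ′(3) = 22; w₁ = 3 − 0.2·22 = -1.4
Step 2: φ′(-1.4) = -4.4; w₂ = -1.4 − 0.2·(-4.4) = -0.52
Step 3: φ′(-0.52) = 0.88; w₃ = -0.52 − 0.2·0.88 = -0.696
Step 4: φ′(-0.696) = -0.176; w₄ = -0.696 − 0.2·(-0.176) = -0.6608

-0.6608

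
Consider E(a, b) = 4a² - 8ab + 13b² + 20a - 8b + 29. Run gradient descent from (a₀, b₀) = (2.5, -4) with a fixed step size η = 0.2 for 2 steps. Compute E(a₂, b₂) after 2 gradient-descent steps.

204232.1536

∇E = (8a - 8b + 20, -8a + 26b - 8)
Step 1: at (2.5, -4), ∇E = (72, -132) → (2.5, -4) − 0.2·(72, -132) = (-11.9, 22.4)
Step 2: at (-11.9, 22.4), ∇E = (-254.4, 669.6) → (-11.9, 22.4) − 0.2·(-254.4, 669.6) = (38.98, -111.52)
E(38.98, -111.52) = 204232.1536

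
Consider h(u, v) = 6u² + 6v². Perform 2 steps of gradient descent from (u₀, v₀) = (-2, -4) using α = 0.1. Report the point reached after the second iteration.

∇h = (12u, 12v)
(u₁, v₁) = (-2, -4) − 0.1·(-24, -48) = (0.4, 0.8)
(u₂, v₂) = (0.4, 0.8) − 0.1·(4.8, 9.6) = (-0.08, -0.16)

(-0.08, -0.16)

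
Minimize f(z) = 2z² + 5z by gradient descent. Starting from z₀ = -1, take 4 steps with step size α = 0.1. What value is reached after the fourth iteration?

-1.2176

f′(z) = 4z + 5
Step 1: f′(-1) = 1; z₁ = -1 − 0.1·1 = -1.1
Step 2: f′(-1.1) = 0.6; z₂ = -1.1 − 0.1·0.6 = -1.16
Step 3: f′(-1.16) = 0.36; z₃ = -1.16 − 0.1·0.36 = -1.196
Step 4: f′(-1.196) = 0.216; z₄ = -1.196 − 0.1·0.216 = -1.2176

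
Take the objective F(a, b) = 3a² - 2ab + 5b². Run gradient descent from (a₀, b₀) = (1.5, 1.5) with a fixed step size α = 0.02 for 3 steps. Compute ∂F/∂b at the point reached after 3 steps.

6.700416

∇F = (6a - 2b, -2a + 10b)
Step 1: at (1.5, 1.5), ∇F = (6, 12) → (1.5, 1.5) − 0.02·(6, 12) = (1.38, 1.26)
Step 2: at (1.38, 1.26), ∇F = (5.76, 9.84) → (1.38, 1.26) − 0.02·(5.76, 9.84) = (1.2648, 1.0632)
Step 3: at (1.2648, 1.0632), ∇F = (5.4624, 8.1024) → (1.2648, 1.0632) − 0.02·(5.4624, 8.1024) = (1.155552, 0.901152)
∂F/∂b at (1.155552, 0.901152) = 6.700416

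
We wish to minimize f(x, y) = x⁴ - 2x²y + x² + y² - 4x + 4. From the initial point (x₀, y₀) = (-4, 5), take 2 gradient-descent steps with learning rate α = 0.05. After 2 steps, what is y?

8.406

∇f = (4x³ - 4xy + 2x - 4, -2x² + 2y)
(x₁, y₁) = (-4, 5) − 0.05·(-188, -22) = (5.4, 6.1)
(x₂, y₂) = (5.4, 6.1) − 0.05·(504.896, -46.12) = (-19.8448, 8.406)
y = 8.406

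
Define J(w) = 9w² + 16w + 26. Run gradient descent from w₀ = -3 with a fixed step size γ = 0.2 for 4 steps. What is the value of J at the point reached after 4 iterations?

J′(w) = 18w + 16
w₁ = -3 − 0.2·(-38) = 4.6
w₂ = 4.6 − 0.2·98.8 = -15.16
w₃ = -15.16 − 0.2·(-256.88) = 36.216
w₄ = 36.216 − 0.2·667.888 = -97.3616
J(-97.3616) = 83781.74479104

83781.74479104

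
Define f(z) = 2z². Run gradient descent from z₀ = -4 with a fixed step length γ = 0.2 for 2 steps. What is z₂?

f′(z) = 4z
Step 1: f′(-4) = -16; z₁ = -4 − 0.2·(-16) = -0.8
Step 2: f′(-0.8) = -3.2; z₂ = -0.8 − 0.2·(-3.2) = -0.16

-0.16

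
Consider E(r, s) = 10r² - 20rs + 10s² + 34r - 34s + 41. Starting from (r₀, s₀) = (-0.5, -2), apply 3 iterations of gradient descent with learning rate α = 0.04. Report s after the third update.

∇E = (20r - 20s + 34, -20r + 20s - 34)
Step 1: at (-0.5, -2), ∇E = (64, -64) → (-0.5, -2) − 0.04·(64, -64) = (-3.06, 0.56)
Step 2: at (-3.06, 0.56), ∇E = (-38.4, 38.4) → (-3.06, 0.56) − 0.04·(-38.4, 38.4) = (-1.524, -0.976)
Step 3: at (-1.524, -0.976), ∇E = (23.04, -23.04) → (-1.524, -0.976) − 0.04·(23.04, -23.04) = (-2.4456, -0.0544)
s = -0.0544

-0.0544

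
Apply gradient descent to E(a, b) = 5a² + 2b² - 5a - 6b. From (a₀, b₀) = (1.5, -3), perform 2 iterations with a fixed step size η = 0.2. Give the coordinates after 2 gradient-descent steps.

(1.5, 1.32)

∇E = (10a - 5, 4b - 6)
(a₁, b₁) = (1.5, -3) − 0.2·(10, -18) = (-0.5, 0.6)
(a₂, b₂) = (-0.5, 0.6) − 0.2·(-10, -3.6) = (1.5, 1.32)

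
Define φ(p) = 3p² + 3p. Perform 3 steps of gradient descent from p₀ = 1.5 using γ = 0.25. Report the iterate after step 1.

φ′(p) = 6p + 3
Step 1: φ′(1.5) = 12; p₁ = 1.5 − 0.25·12 = -1.5

-1.5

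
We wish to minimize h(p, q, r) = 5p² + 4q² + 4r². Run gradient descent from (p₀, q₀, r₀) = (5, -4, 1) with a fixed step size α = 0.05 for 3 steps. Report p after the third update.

∇h = (10p, 8q, 8r)
(p₁, q₁, r₁) = (5, -4, 1) − 0.05·(50, -32, 8) = (2.5, -2.4, 0.6)
(p₂, q₂, r₂) = (2.5, -2.4, 0.6) − 0.05·(25, -19.2, 4.8) = (1.25, -1.44, 0.36)
(p₃, q₃, r₃) = (1.25, -1.44, 0.36) − 0.05·(12.5, -11.52, 2.88) = (0.625, -0.864, 0.216)
p = 0.625

0.625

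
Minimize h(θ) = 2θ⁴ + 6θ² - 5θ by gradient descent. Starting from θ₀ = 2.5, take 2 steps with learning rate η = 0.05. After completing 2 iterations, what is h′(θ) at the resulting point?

h′(θ) = 8θ³ + 12θ - 5
θ₁ = 2.5 − 0.05·150 = -5
θ₂ = -5 − 0.05·(-1065) = 48.25
h′(θ) at (48.25) = 899206.125

899206.125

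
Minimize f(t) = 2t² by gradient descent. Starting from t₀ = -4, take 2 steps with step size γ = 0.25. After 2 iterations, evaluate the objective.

f′(t) = 4t
t₁ = -4 − 0.25·(-16) = 0
t₂ = 0 − 0.25·0 = 0
f(0) = 0

0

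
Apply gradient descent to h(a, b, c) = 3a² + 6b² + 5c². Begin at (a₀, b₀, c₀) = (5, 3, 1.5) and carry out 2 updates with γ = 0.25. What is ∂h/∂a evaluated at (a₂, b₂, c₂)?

∇h = (6a, 12b, 10c)
(a₁, b₁, c₁) = (5, 3, 1.5) − 0.25·(30, 36, 15) = (-2.5, -6, -2.25)
(a₂, b₂, c₂) = (-2.5, -6, -2.25) − 0.25·(-15, -72, -22.5) = (1.25, 12, 3.375)
∂h/∂a at (1.25, 12, 3.375) = 7.5

7.5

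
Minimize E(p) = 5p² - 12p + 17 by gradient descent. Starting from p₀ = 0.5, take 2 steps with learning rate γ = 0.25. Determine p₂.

-0.375

E′(p) = 10p - 12
p₁ = 0.5 − 0.25·(-7) = 2.25
p₂ = 2.25 − 0.25·10.5 = -0.375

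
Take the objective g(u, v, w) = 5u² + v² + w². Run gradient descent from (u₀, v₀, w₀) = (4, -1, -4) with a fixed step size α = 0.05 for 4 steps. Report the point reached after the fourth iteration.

∇g = (10u, 2v, 2w)
Step 1: at (4, -1, -4), ∇g = (40, -2, -8) → (4, -1, -4) − 0.05·(40, -2, -8) = (2, -0.9, -3.6)
Step 2: at (2, -0.9, -3.6), ∇g = (20, -1.8, -7.2) → (2, -0.9, -3.6) − 0.05·(20, -1.8, -7.2) = (1, -0.81, -3.24)
Step 3: at (1, -0.81, -3.24), ∇g = (10, -1.62, -6.48) → (1, -0.81, -3.24) − 0.05·(10, -1.62, -6.48) = (0.5, -0.729, -2.916)
Step 4: at (0.5, -0.729, -2.916), ∇g = (5, -1.458, -5.832) → (0.5, -0.729, -2.916) − 0.05·(5, -1.458, -5.832) = (0.25, -0.6561, -2.6244)

(0.25, -0.6561, -2.6244)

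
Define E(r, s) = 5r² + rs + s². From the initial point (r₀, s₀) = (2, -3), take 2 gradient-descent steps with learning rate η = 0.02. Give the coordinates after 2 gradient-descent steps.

(1.3864, -2.8364)

∇E = (10r + s, r + 2s)
(r₁, s₁) = (2, -3) − 0.02·(17, -4) = (1.66, -2.92)
(r₂, s₂) = (1.66, -2.92) − 0.02·(13.68, -4.18) = (1.3864, -2.8364)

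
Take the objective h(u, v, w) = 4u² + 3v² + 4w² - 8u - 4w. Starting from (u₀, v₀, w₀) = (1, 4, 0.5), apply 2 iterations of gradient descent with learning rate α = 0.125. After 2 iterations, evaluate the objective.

∇h = (8u - 8, 6v, 8w - 4)
Step 1: at (1, 4, 0.5), ∇h = (0, 24, 0) → (1, 4, 0.5) − 0.125·(0, 24, 0) = (1, 1, 0.5)
Step 2: at (1, 1, 0.5), ∇h = (0, 6, 0) → (1, 1, 0.5) − 0.125·(0, 6, 0) = (1, 0.25, 0.5)
h(1, 0.25, 0.5) = -4.8125

-4.8125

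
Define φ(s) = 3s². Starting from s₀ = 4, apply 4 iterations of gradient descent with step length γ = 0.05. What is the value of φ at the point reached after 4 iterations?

2.76710448

φ′(s) = 6s
Step 1: φ′(4) = 24; s₁ = 4 − 0.05·24 = 2.8
Step 2: φ′(2.8) = 16.8; s₂ = 2.8 − 0.05·16.8 = 1.96
Step 3: φ′(1.96) = 11.76; s₃ = 1.96 − 0.05·11.76 = 1.372
Step 4: φ′(1.372) = 8.232; s₄ = 1.372 − 0.05·8.232 = 0.9604
φ(0.9604) = 2.76710448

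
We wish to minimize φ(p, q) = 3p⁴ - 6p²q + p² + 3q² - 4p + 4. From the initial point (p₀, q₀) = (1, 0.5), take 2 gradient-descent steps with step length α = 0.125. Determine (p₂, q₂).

(1.34375, 0.40625)

∇φ = (12p³ - 12pq + 2p - 4, -6p² + 6q)
Step 1: at (1, 0.5), ∇φ = (4, -3) → (1, 0.5) − 0.125·(4, -3) = (0.5, 0.875)
Step 2: at (0.5, 0.875), ∇φ = (-6.75, 3.75) → (0.5, 0.875) − 0.125·(-6.75, 3.75) = (1.34375, 0.40625)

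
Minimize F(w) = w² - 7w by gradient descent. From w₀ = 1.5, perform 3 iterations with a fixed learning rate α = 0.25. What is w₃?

F′(w) = 2w - 7
w₁ = 1.5 − 0.25·(-4) = 2.5
w₂ = 2.5 − 0.25·(-2) = 3
w₃ = 3 − 0.25·(-1) = 3.25

3.25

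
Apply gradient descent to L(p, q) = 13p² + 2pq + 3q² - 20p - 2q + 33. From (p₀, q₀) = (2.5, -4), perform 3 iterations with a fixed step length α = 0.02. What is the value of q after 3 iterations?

-2.814624

∇L = (26p + 2q - 20, 2p + 6q - 2)
(p₁, q₁) = (2.5, -4) − 0.02·(37, -21) = (1.76, -3.58)
(p₂, q₂) = (1.76, -3.58) − 0.02·(18.6, -19.96) = (1.388, -3.1808)
(p₃, q₃) = (1.388, -3.1808) − 0.02·(9.7264, -18.3088) = (1.193472, -2.814624)
q = -2.814624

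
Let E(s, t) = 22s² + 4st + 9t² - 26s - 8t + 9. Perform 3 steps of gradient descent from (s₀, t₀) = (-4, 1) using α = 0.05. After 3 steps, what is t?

∇E = (44s + 4t - 26, 4s + 18t - 8)
Step 1: at (-4, 1), ∇E = (-198, -6) → (-4, 1) − 0.05·(-198, -6) = (5.9, 1.3)
Step 2: at (5.9, 1.3), ∇E = (238.8, 39) → (5.9, 1.3) − 0.05·(238.8, 39) = (-6.04, -0.65)
Step 3: at (-6.04, -0.65), ∇E = (-294.36, -43.86) → (-6.04, -0.65) − 0.05·(-294.36, -43.86) = (8.678, 1.543)
t = 1.543

1.543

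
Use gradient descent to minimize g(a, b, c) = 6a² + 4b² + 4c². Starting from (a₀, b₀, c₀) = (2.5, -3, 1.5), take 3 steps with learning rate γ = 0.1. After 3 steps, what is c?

0.012

∇g = (12a, 8b, 8c)
Step 1: at (2.5, -3, 1.5), ∇g = (30, -24, 12) → (2.5, -3, 1.5) − 0.1·(30, -24, 12) = (-0.5, -0.6, 0.3)
Step 2: at (-0.5, -0.6, 0.3), ∇g = (-6, -4.8, 2.4) → (-0.5, -0.6, 0.3) − 0.1·(-6, -4.8, 2.4) = (0.1, -0.12, 0.06)
Step 3: at (0.1, -0.12, 0.06), ∇g = (1.2, -0.96, 0.48) → (0.1, -0.12, 0.06) − 0.1·(1.2, -0.96, 0.48) = (-0.02, -0.024, 0.012)
c = 0.012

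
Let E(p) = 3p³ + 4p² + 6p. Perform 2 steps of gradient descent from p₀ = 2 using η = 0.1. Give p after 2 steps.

-14.356

E′(p) = 9p² + 8p + 6
p₁ = 2 − 0.1·58 = -3.8
p₂ = -3.8 − 0.1·105.56 = -14.356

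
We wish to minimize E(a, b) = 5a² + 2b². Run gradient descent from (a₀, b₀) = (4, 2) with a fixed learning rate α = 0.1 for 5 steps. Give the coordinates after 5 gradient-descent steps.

∇E = (10a, 4b)
Step 1: at (4, 2), ∇E = (40, 8) → (4, 2) − 0.1·(40, 8) = (0, 1.2)
Step 2: at (0, 1.2), ∇E = (0, 4.8) → (0, 1.2) − 0.1·(0, 4.8) = (0, 0.72)
Step 3: at (0, 0.72), ∇E = (0, 2.88) → (0, 0.72) − 0.1·(0, 2.88) = (0, 0.432)
Step 4: at (0, 0.432), ∇E = (0, 1.728) → (0, 0.432) − 0.1·(0, 1.728) = (0, 0.2592)
Step 5: at (0, 0.2592), ∇E = (0, 1.0368) → (0, 0.2592) − 0.1·(0, 1.0368) = (0, 0.15552)

(0, 0.15552)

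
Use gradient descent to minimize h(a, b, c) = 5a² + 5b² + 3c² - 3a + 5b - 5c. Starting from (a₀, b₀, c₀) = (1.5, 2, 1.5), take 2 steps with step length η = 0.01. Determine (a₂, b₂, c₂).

∇h = (10a - 3, 10b + 5, 6c - 5)
(a₁, b₁, c₁) = (1.5, 2, 1.5) − 0.01·(12, 25, 4) = (1.38, 1.75, 1.46)
(a₂, b₂, c₂) = (1.38, 1.75, 1.46) − 0.01·(10.8, 22.5, 3.76) = (1.272, 1.525, 1.4224)

(1.272, 1.525, 1.4224)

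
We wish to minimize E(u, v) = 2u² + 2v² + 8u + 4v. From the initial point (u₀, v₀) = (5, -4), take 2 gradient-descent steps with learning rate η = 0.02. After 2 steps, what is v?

∇E = (4u + 8, 4v + 4)
(u₁, v₁) = (5, -4) − 0.02·(28, -12) = (4.44, -3.76)
(u₂, v₂) = (4.44, -3.76) − 0.02·(25.76, -11.04) = (3.9248, -3.5392)
v = -3.5392

-3.5392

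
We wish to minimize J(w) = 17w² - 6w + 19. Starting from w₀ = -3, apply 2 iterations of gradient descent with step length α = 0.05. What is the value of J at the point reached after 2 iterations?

59.6548

J′(w) = 34w - 6
Step 1: J′(-3) = -108; w₁ = -3 − 0.05·(-108) = 2.4
Step 2: J′(2.4) = 75.6; w₂ = 2.4 − 0.05·75.6 = -1.38
J(-1.38) = 59.6548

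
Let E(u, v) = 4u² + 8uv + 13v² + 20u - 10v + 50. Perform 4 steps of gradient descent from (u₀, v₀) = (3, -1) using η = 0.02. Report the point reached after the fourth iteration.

(0.54067968, -0.12126976)

∇E = (8u + 8v + 20, 8u + 26v - 10)
Step 1: at (3, -1), ∇E = (36, -12) → (3, -1) − 0.02·(36, -12) = (2.28, -0.76)
Step 2: at (2.28, -0.76), ∇E = (32.16, -11.52) → (2.28, -0.76) − 0.02·(32.16, -11.52) = (1.6368, -0.5296)
Step 3: at (1.6368, -0.5296), ∇E = (28.8576, -10.6752) → (1.6368, -0.5296) − 0.02·(28.8576, -10.6752) = (1.059648, -0.316096)
Step 4: at (1.059648, -0.316096), ∇E = (25.948416, -9.741312) → (1.059648, -0.316096) − 0.02·(25.948416, -9.741312) = (0.54067968, -0.12126976)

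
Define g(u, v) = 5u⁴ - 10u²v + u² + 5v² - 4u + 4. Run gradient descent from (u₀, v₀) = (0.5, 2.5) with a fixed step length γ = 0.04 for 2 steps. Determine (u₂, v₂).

(0.6945536, 1.88416)

∇g = (20u³ - 20uv + 2u - 4, -10u² + 10v)
(u₁, v₁) = (0.5, 2.5) − 0.04·(-25.5, 22.5) = (1.52, 1.6)
(u₂, v₂) = (1.52, 1.6) − 0.04·(20.63616, -7.104) = (0.6945536, 1.88416)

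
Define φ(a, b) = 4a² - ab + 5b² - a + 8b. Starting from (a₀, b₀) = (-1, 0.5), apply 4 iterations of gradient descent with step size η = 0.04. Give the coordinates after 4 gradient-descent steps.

(-0.14327296, -0.66775808)

∇φ = (8a - b - 1, -a + 10b + 8)
Step 1: at (-1, 0.5), ∇φ = (-9.5, 14) → (-1, 0.5) − 0.04·(-9.5, 14) = (-0.62, -0.06)
Step 2: at (-0.62, -0.06), ∇φ = (-5.9, 8.02) → (-0.62, -0.06) − 0.04·(-5.9, 8.02) = (-0.384, -0.3808)
Step 3: at (-0.384, -0.3808), ∇φ = (-3.6912, 4.576) → (-0.384, -0.3808) − 0.04·(-3.6912, 4.576) = (-0.236352, -0.56384)
Step 4: at (-0.236352, -0.56384), ∇φ = (-2.326976, 2.597952) → (-0.236352, -0.56384) − 0.04·(-2.326976, 2.597952) = (-0.14327296, -0.66775808)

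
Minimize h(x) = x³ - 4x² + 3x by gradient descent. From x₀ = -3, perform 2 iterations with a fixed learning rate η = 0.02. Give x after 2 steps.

-5.791584

h′(x) = 3x² - 8x + 3
x₁ = -3 − 0.02·54 = -4.08
x₂ = -4.08 − 0.02·85.5792 = -5.791584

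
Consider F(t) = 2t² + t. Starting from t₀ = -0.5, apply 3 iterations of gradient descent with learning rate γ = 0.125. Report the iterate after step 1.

-0.375

F′(t) = 4t + 1
Step 1: F′(-0.5) = -1; t₁ = -0.5 − 0.125·(-1) = -0.375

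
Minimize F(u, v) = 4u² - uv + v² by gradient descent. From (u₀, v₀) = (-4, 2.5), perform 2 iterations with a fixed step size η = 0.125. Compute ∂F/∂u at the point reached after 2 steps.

0.3046875

∇F = (8u - v, -u + 2v)
Step 1: at (-4, 2.5), ∇F = (-34.5, 9) → (-4, 2.5) − 0.125·(-34.5, 9) = (0.3125, 1.375)
Step 2: at (0.3125, 1.375), ∇F = (1.125, 2.4375) → (0.3125, 1.375) − 0.125·(1.125, 2.4375) = (0.171875, 1.0703125)
∂F/∂u at (0.171875, 1.0703125) = 0.3046875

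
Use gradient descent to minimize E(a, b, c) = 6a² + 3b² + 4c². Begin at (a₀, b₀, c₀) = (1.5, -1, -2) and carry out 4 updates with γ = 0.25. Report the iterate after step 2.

(6, -0.25, -2)

∇E = (12a, 6b, 8c)
Step 1: at (1.5, -1, -2), ∇E = (18, -6, -16) → (1.5, -1, -2) − 0.25·(18, -6, -16) = (-3, 0.5, 2)
Step 2: at (-3, 0.5, 2), ∇E = (-36, 3, 16) → (-3, 0.5, 2) − 0.25·(-36, 3, 16) = (6, -0.25, -2)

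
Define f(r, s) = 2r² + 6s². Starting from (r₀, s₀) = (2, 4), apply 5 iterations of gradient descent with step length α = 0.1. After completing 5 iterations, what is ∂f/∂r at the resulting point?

0.62208

∇f = (4r, 12s)
Step 1: at (2, 4), ∇f = (8, 48) → (2, 4) − 0.1·(8, 48) = (1.2, -0.8)
Step 2: at (1.2, -0.8), ∇f = (4.8, -9.6) → (1.2, -0.8) − 0.1·(4.8, -9.6) = (0.72, 0.16)
Step 3: at (0.72, 0.16), ∇f = (2.88, 1.92) → (0.72, 0.16) − 0.1·(2.88, 1.92) = (0.432, -0.032)
Step 4: at (0.432, -0.032), ∇f = (1.728, -0.384) → (0.432, -0.032) − 0.1·(1.728, -0.384) = (0.2592, 0.0064)
Step 5: at (0.2592, 0.0064), ∇f = (1.0368, 0.0768) → (0.2592, 0.0064) − 0.1·(1.0368, 0.0768) = (0.15552, -0.00128)
∂f/∂r at (0.15552, -0.00128) = 0.62208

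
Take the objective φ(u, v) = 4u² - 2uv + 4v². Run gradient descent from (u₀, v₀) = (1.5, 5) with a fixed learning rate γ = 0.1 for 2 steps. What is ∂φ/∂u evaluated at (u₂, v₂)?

∇φ = (8u - 2v, -2u + 8v)
(u₁, v₁) = (1.5, 5) − 0.1·(2, 37) = (1.3, 1.3)
(u₂, v₂) = (1.3, 1.3) − 0.1·(7.8, 7.8) = (0.52, 0.52)
∂φ/∂u at (0.52, 0.52) = 3.12

3.12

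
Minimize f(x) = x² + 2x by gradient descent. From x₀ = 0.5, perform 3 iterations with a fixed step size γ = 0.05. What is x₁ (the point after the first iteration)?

0.35

f′(x) = 2x + 2
x₁ = 0.5 − 0.05·3 = 0.35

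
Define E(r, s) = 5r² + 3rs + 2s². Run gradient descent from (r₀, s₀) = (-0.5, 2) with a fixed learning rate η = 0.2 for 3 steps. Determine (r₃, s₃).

∇E = (10r + 3s, 3r + 4s)
(r₁, s₁) = (-0.5, 2) − 0.2·(1, 6.5) = (-0.7, 0.7)
(r₂, s₂) = (-0.7, 0.7) − 0.2·(-4.9, 0.7) = (0.28, 0.56)
(r₃, s₃) = (0.28, 0.56) − 0.2·(4.48, 3.08) = (-0.616, -0.056)

(-0.616, -0.056)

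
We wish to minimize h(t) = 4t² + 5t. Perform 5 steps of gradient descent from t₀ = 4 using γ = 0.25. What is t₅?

h′(t) = 8t + 5
t₁ = 4 − 0.25·37 = -5.25
t₂ = -5.25 − 0.25·(-37) = 4
t₃ = 4 − 0.25·37 = -5.25
t₄ = -5.25 − 0.25·(-37) = 4
t₅ = 4 − 0.25·37 = -5.25

-5.25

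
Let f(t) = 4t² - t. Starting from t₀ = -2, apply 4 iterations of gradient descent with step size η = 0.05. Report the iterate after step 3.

f′(t) = 8t - 1
t₁ = -2 − 0.05·(-17) = -1.15
t₂ = -1.15 − 0.05·(-10.2) = -0.64
t₃ = -0.64 − 0.05·(-6.12) = -0.334

-0.334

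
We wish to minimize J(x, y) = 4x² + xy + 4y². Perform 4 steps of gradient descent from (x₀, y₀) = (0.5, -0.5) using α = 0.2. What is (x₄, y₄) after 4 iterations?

(0.0128, -0.0128)

∇J = (8x + y, x + 8y)
Step 1: at (0.5, -0.5), ∇J = (3.5, -3.5) → (0.5, -0.5) − 0.2·(3.5, -3.5) = (-0.2, 0.2)
Step 2: at (-0.2, 0.2), ∇J = (-1.4, 1.4) → (-0.2, 0.2) − 0.2·(-1.4, 1.4) = (0.08, -0.08)
Step 3: at (0.08, -0.08), ∇J = (0.56, -0.56) → (0.08, -0.08) − 0.2·(0.56, -0.56) = (-0.032, 0.032)
Step 4: at (-0.032, 0.032), ∇J = (-0.224, 0.224) → (-0.032, 0.032) − 0.2·(-0.224, 0.224) = (0.0128, -0.0128)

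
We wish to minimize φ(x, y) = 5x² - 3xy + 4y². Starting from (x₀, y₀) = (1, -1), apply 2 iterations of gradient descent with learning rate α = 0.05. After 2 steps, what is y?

-0.2175

∇φ = (10x - 3y, -3x + 8y)
(x₁, y₁) = (1, -1) − 0.05·(13, -11) = (0.35, -0.45)
(x₂, y₂) = (0.35, -0.45) − 0.05·(4.85, -4.65) = (0.1075, -0.2175)
y = -0.2175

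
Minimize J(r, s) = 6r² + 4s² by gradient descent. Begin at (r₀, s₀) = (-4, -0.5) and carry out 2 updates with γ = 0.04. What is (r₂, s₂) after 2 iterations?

(-1.0816, -0.2312)

∇J = (12r, 8s)
(r₁, s₁) = (-4, -0.5) − 0.04·(-48, -4) = (-2.08, -0.34)
(r₂, s₂) = (-2.08, -0.34) − 0.04·(-24.96, -2.72) = (-1.0816, -0.2312)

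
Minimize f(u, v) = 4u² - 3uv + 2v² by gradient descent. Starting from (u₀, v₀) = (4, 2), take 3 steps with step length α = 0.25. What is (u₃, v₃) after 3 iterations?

(-6.15625, 3.5625)

∇f = (8u - 3v, -3u + 4v)
(u₁, v₁) = (4, 2) − 0.25·(26, -4) = (-2.5, 3)
(u₂, v₂) = (-2.5, 3) − 0.25·(-29, 19.5) = (4.75, -1.875)
(u₃, v₃) = (4.75, -1.875) − 0.25·(43.625, -21.75) = (-6.15625, 3.5625)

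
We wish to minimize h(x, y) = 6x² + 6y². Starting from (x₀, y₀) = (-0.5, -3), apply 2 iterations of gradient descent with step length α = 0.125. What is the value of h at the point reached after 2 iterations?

∇h = (12x, 12y)
Step 1: at (-0.5, -3), ∇h = (-6, -36) → (-0.5, -3) − 0.125·(-6, -36) = (0.25, 1.5)
Step 2: at (0.25, 1.5), ∇h = (3, 18) → (0.25, 1.5) − 0.125·(3, 18) = (-0.125, -0.75)
h(-0.125, -0.75) = 3.46875

3.46875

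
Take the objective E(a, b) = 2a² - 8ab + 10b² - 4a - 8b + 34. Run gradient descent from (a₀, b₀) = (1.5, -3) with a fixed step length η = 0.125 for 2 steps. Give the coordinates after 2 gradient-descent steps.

(6.625, -11.25)

∇E = (4a - 8b - 4, -8a + 20b - 8)
(a₁, b₁) = (1.5, -3) − 0.125·(26, -80) = (-1.75, 7)
(a₂, b₂) = (-1.75, 7) − 0.125·(-67, 146) = (6.625, -11.25)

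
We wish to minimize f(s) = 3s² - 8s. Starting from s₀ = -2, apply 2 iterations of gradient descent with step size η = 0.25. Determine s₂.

f′(s) = 6s - 8
s₁ = -2 − 0.25·(-20) = 3
s₂ = 3 − 0.25·10 = 0.5

0.5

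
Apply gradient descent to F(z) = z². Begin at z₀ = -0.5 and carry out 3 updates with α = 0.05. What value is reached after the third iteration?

-0.3645

F′(z) = 2z
z₁ = -0.5 − 0.05·(-1) = -0.45
z₂ = -0.45 − 0.05·(-0.9) = -0.405
z₃ = -0.405 − 0.05·(-0.81) = -0.3645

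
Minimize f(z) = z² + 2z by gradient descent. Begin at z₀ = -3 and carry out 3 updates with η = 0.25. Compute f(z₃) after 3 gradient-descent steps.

f′(z) = 2z + 2
Step 1: f′(-3) = -4; z₁ = -3 − 0.25·(-4) = -2
Step 2: f′(-2) = -2; z₂ = -2 − 0.25·(-2) = -1.5
Step 3: f′(-1.5) = -1; z₃ = -1.5 − 0.25·(-1) = -1.25
f(-1.25) = -0.9375

-0.9375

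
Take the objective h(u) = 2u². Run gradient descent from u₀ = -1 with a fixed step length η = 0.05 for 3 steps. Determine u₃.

h′(u) = 4u
Step 1: h′(-1) = -4; u₁ = -1 − 0.05·(-4) = -0.8
Step 2: h′(-0.8) = -3.2; u₂ = -0.8 − 0.05·(-3.2) = -0.64
Step 3: h′(-0.64) = -2.56; u₃ = -0.64 − 0.05·(-2.56) = -0.512

-0.512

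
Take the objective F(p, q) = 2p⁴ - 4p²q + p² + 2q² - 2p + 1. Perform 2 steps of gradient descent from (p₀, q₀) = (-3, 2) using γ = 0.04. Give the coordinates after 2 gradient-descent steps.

(-13.27022848, 5.232256)

∇F = (8p³ - 8pq + 2p - 2, -4p² + 4q)
(p₁, q₁) = (-3, 2) − 0.04·(-176, -28) = (4.04, 3.12)
(p₂, q₂) = (4.04, 3.12) − 0.04·(432.755712, -52.8064) = (-13.27022848, 5.232256)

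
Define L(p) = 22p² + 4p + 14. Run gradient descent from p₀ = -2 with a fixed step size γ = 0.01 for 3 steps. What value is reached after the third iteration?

L′(p) = 44p + 4
p₁ = -2 − 0.01·(-84) = -1.16
p₂ = -1.16 − 0.01·(-47.04) = -0.6896
p₃ = -0.6896 − 0.01·(-26.3424) = -0.426176

-0.426176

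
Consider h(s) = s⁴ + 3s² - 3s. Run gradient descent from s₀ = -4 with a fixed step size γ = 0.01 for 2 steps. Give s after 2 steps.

-1.00573548

h′(s) = 4s³ + 6s - 3
Step 1: h′(-4) = -283; s₁ = -4 − 0.01·(-283) = -1.17
Step 2: h′(-1.17) = -16.426452; s₂ = -1.17 − 0.01·(-16.426452) = -1.00573548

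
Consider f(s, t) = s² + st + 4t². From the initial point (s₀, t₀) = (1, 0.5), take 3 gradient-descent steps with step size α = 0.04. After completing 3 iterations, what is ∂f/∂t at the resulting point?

1.3968

∇f = (2s + t, s + 8t)
(s₁, t₁) = (1, 0.5) − 0.04·(2.5, 5) = (0.9, 0.3)
(s₂, t₂) = (0.9, 0.3) − 0.04·(2.1, 3.3) = (0.816, 0.168)
(s₃, t₃) = (0.816, 0.168) − 0.04·(1.8, 2.16) = (0.744, 0.0816)
∂f/∂t at (0.744, 0.0816) = 1.3968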